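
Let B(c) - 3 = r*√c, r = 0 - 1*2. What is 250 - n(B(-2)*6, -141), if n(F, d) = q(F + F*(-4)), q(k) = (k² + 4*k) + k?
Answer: 196 + 3708*I*√2 ≈ 196.0 + 5243.9*I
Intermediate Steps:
r = -2 (r = 0 - 2 = -2)
B(c) = 3 - 2*√c
q(k) = k² + 5*k
n(F, d) = -3*F*(5 - 3*F) (n(F, d) = (F + F*(-4))*(5 + (F + F*(-4))) = (F - 4*F)*(5 + (F - 4*F)) = (-3*F)*(5 - 3*F) = -3*F*(5 - 3*F))
250 - n(B(-2)*6, -141) = 250 - 3*(3 - 2*I*√2)*6*(-5 + 3*((3 - 2*I*√2)*6)) = 250 - 3*(18 - 12*I*√2)*(-5 + 3*(18 - 12*I*√2)) = 250 - 3*(18 - 12*I*√2)*(-5 + (54 - 36*I*√2)) = 250 - 3*(18 - 12*I*√2)*(49 - 36*I*√2)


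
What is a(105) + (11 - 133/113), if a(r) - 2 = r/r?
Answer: 1449/113 ≈ 12.823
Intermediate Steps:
a(r) = 3 (a(r) = 2 + r/r = 2 + 1 = 3)
a(105) + (11 - 133/113) = 3 + (11 - 133/113) = 3 + 1110/113 = 1449/113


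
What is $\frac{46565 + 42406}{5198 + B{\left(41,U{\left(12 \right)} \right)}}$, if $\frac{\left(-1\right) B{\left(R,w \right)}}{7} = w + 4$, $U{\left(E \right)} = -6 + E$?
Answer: $\frac{88971}{5128} \approx 17.35$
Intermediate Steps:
$B{\left(R,w \right)} = -28 - 7 w$ ($B{\left(R,w \right)} = - 7 \left(w + 4\right) = - 7 \left(4 + w\right) = -28 - 7 w$)
$\frac{46565 + 42406}{5198 + B{\left(41,U{\left(12 \right)} \right)}} = \frac{46565 + 42406}{5198 - \left(28 + 7 \left(-6 + 12\right)\right)} = \frac{88971}{5198 - 70} = \frac{88971}{5128}$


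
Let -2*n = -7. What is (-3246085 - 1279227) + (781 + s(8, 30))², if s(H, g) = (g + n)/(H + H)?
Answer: -4005966007/1024 ≈ -3.9121e+6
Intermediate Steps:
n = 7/2 (n = -½*(-7) = 7/2 ≈ 3.5000)
s(H, g) = (7/2 + g)/(2*H) (s(H, g) = (g + 7/2)/(H + H) = (7/2 + g)/((2*H)) = (7/2 + g)*(1/(2*H)) = (7/2 + g)/(2*H))
(-3246085 - 1279227) + (781 + s(8, 30))² = (-3246085 - 1279227) + (781 + (¼)*(7 + 2*30)/8)² = -4525312 + (781 + (¼)*(⅛)*(7 + 60))² = -4525312 + (781 + (¼)*(⅛)*67)² = -4525312 + (781 + 67/32)² = -4525312 + (25059/32)² = -4525312 + 627953481/1024 = -4005966007/1024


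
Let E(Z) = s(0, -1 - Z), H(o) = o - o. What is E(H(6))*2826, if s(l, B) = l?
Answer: 0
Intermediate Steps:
H(o) = 0
E(Z) = 0
E(H(6))*2826 = 0*2826 = 0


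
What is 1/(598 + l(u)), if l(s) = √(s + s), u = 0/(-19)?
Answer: 1/598 ≈ 0.0016722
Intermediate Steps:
u = 0 (u = 0*(-1/19) = 0)
l(s) = √2*√s (l(s) = √(2*s) = √2*√s)
1/(598 + l(u)) = 1/(598 + √2*√0) = 1/(598 + √2*0) = 1/(598 + 0) = 1/598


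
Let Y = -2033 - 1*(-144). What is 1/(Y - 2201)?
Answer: -1/4090 ≈ -0.00024450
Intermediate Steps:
Y = -1889 (Y = -2033 + 144 = -1889)
1/(Y - 2201) = 1/(-1889 - 2201) = 1/(-4090) = -1/4090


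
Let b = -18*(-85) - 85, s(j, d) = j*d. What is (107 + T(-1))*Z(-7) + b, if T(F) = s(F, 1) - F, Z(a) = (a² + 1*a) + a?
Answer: 5190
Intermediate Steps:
s(j, d) = d*j
Z(a) = a² + 2*a (Z(a) = (a² + a) + a = (a + a²) + a = a² + 2*a)
T(F) = 0 (T(F) = 1*F - F = F - F = 0)
b = 1445 (b = 1530 - 85 = 1445)
(107 + T(-1))*Z(-7) + b = (107 + 0)*(-7*(2 - 7)) + 1445 = 107*(-7*(-5)) + 1445 = 107*35 + 1445 = 3745 + 1445 = 5190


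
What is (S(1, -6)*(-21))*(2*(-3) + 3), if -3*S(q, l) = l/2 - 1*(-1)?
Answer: 42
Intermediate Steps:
S(q, l) = -⅓ - l/6 (S(q, l) = -(l/2 - 1*(-1))/3 = -(l*(½) + 1)/3 = -(l/2 + 1)/3 = -(1 + l/2)/3 = -⅓ - l/6)
(S(1, -6)*(-21))*(2*(-3) + 3) = ((-⅓ - ⅙*(-6))*(-21))*(2*(-3) + 3) = ((-⅓ + 1)*(-21))*(-6 + 3) = ((⅔)*(-21))*(-3) = -14*(-3) = 42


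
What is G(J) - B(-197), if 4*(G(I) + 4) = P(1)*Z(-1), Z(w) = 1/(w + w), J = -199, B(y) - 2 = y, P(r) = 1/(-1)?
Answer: 1529/8 ≈ 191.13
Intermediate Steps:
P(r) = -1
B(y) = 2 + y
Z(w) = 1/(2*w)
G(I) = -31/8 (G(I) = -4 + (-1/(2*(-1)))/4 = -4 + (-(-1)/2)/4 = -4 + (-1*(-½))/4 = -4 + (¼)*(½) = -4 + ⅛ = -31/8)
G(J) - B(-197) = -31/8 - (2 - 197) = -31/8 - 1*(-195) = -31/8 + 195 = 1529/8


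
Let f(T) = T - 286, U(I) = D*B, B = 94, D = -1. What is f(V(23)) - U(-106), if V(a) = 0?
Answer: -192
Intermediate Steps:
U(I) = -94 (U(I) = -1*94 = -94)
f(T) = -286 + T
f(V(23)) - U(-106) = (-286 + 0) - 1*(-94) = -286 + 94 = -192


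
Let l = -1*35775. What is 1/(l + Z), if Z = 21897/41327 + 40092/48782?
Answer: -1008006857/36060082778406 ≈ -2.7954e-5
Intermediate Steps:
l = -35775
Z = 1362530769/1008006857 (Z = 21897*(1/41327) + 40092*(1/48782) = 21897/41327 + 20046/24391 = 1362530769/1008006857 ≈ 1.3517)
1/(l + Z) = 1/(-35775 + 1362530769/1008006857) = 1/(-36060082778406/1008006857) = -1008006857/36060082778406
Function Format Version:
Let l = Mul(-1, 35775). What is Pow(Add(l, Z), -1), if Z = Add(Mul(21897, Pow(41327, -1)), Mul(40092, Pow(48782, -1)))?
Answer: Rational(-1008006857, 36060082778406) ≈ -2.7954e-5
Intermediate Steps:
l = -35775
Z = Rational(1362530769, 1008006857) (Z = Add(Mul(21897, Rational(1, 41327)), Mul(40092, Rational(1, 48782))) = Add(Rational(21897, 41327), Rational(20046, 24391)) = Rational(1362530769, 1008006857) ≈ 1.3517)
Pow(Add(l, Z), -1) = Pow(Add(-35775, Rational(1362530769, 1008006857)), -1) = Pow(Rational(-36060082778406, 1008006857), -1) = Rational(-1008006857, 36060082778406)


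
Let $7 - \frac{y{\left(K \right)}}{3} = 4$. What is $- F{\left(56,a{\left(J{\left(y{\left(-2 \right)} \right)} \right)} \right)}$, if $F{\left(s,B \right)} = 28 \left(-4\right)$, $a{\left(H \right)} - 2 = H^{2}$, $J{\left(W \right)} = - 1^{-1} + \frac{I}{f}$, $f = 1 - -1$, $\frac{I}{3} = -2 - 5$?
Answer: $112$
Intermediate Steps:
$I = -21$ ($I = 3 \left(-2 - 5\right) = 3 \left(-7\right) = -21$)
$f = 2$ ($f = 1 + 1 = 2$)
$y{\left(K \right)} = 9$ ($y{\left(K \right)} = 21 - 12 = 9$)
$J{\left(W \right)} = - \frac{23}{2}$ ($J{\left(W \right)} = - 1^{-1} - \frac{21}{2} = \left(-1\right) 1 - \frac{21}{2} = -1 - \frac{21}{2} = - \frac{23}{2}$)
$a{\left(H \right)} = 2 + H^{2}$
$F{\left(s,B \right)} = -112$
$- F{\left(56,a{\left(J{\left(y{\left(-2 \right)} \right)} \right)} \right)} = \left(-1\right) \left(-112\right) = 112$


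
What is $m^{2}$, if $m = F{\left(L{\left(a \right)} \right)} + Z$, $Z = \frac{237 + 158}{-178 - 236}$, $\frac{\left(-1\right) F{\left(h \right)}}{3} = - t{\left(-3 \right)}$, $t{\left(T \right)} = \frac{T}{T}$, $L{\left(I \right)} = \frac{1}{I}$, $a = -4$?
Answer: $\frac{717409}{171396} \approx 4.1857$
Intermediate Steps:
$t{\left(T \right)} = 1$
$F{\left(h \right)} = 3$ ($F{\left(h \right)} = - 3 \left(\left(-1\right) 1\right) = \left(-3\right) \left(-1\right) = 3$)
$Z = - \frac{395}{414}$ ($Z = \frac{395}{-414} = 395 \left(- \frac{1}{414}\right) = - \frac{395}{414} \approx -0.95411$)
$m = \frac{847}{414}$ ($m = 3 - \frac{395}{414} = \frac{847}{414} \approx 2.0459$)
$m^{2} = \left(\frac{847}{414}\right)^{2} = \frac{717409}{171396}$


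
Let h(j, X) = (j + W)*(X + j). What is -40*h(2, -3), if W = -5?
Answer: -120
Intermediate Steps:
h(j, X) = (-5 + j)*(X + j) (h(j, X) = (j - 5)*(X + j) = (-5 + j)*(X + j))
-40*h(2, -3) = -40*(2² - 5*(-3) - 5*2 - 3*2) = -40*(4 + 15 - 10 - 6) = -40*3 = -120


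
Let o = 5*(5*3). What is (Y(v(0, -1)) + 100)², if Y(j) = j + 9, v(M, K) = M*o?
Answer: 11881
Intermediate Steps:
o = 75 (o = 5*15 = 75)
v(M, K) = 75*M (v(M, K) = M*75 = 75*M)
Y(j) = 9 + j
(Y(v(0, -1)) + 100)² = ((9 + 75*0) + 100)² = ((9 + 0) + 100)² = (9 + 100)² = 109² = 11881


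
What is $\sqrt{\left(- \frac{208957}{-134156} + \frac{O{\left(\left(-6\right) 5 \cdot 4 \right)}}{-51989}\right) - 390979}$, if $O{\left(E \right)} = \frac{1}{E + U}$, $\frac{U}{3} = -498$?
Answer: $\frac{53 i \sqrt{22497491158474031638774671}}{402037962942} \approx 625.28 i$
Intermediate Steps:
$U = -1494$ ($U = 3 \left(-498\right) = -1494$)
$O{\left(E \right)} = \frac{1}{-1494 + E}$ ($O{\left(E \right)} = \frac{1}{E - 1494} = \frac{1}{-1494 + E}$)
$\sqrt{\left(- \frac{208957}{-134156} + \frac{O{\left(\left(-6\right) 5 \cdot 4 \right)}}{-51989}\right) - 390979} = \sqrt{\left(- \frac{208957}{-134156} + \frac{1}{\left(-1494 + \left(-6\right) 5 \cdot 4\right) \left(-51989\right)}\right) - 390979} = \sqrt{\left(\left(-208957\right) \left(- \frac{1}{134156}\right) + \frac{1}{-1494 - 120} \left(- \frac{1}{51989}\right)\right) - 390979} = \sqrt{\left(\frac{208957}{134156} + \frac{1}{-1494 - 120} \left(- \frac{1}{51989}\right)\right) - 390979} = \sqrt{\left(\frac{208957}{134156} + \frac{1}{-1614} \left(- \frac{1}{51989}\right)\right) - 390979} = \sqrt{\left(\frac{208957}{134156} - - \frac{1}{83910246}\right) - 390979} = \sqrt{\left(\frac{208957}{134156} + \frac{1}{83910246}\right) - 390979} = \sqrt{\frac{8766816703789}{5628531481188} - 390979} = \sqrt{- \frac{2200628843166699263}{5628531481188}} = \frac{53 i \sqrt{22497491158474031638774671}}{402037962942}$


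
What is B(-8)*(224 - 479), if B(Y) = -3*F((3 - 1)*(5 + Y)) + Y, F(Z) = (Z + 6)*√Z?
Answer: 2040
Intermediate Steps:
F(Z) = √Z*(6 + Z) (F(Z) = (6 + Z)*√Z = √Z*(6 + Z))
B(Y) = Y - 3*√(10 + 2*Y)*(16 + 2*Y) (B(Y) = -3*√((3 - 1)*(5 + Y))*(6 + (3 - 1)*(5 + Y)) + Y = -3*√(2*(5 + Y))*(6 + 2*(5 + Y)) + Y = -3*√(10 + 2*Y)*(6 + (10 + 2*Y)) + Y = -3*√(10 + 2*Y)*(16 + 2*Y) + Y = Y - 3*√(10 + 2*Y)*(16 + 2*Y))
B(-8)*(224 - 479) = (-8 + √(10 + 2*(-8))*(-48 - 6*(-8)))*(224 - 479) = (-8 + √(10 - 16)*(-48 + 48))*(-255) = (-8 + √(-6)*0)*(-255) = (-8 + (I*√6)*0)*(-255) = (-8 + 0)*(-255) = -8*(-255) = 2040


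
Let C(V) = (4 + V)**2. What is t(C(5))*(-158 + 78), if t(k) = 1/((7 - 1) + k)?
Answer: -80/87 ≈ -0.91954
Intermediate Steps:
t(k) = 1/(6 + k)
t(C(5))*(-158 + 78) = (-158 + 78)/(6 + (4 + 5)**2) = -80/(6 + 9**2) = -80/(6 + 81) = -80/87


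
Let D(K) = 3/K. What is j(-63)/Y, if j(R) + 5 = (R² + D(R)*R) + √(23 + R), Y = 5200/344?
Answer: 170581/650 + 43*I*√10/325 ≈ 262.43 + 0.41839*I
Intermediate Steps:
Y = 650/43 (Y = 5200*(1/344) = 650/43 ≈ 15.116)
j(R) = -2 + R² + √(23 + R) (j(R) = -5 + ((R² + (3/R)*R) + √(23 + R)) = -5 + ((R² + 3) + √(23 + R)) = -5 + ((3 + R²) + √(23 + R)) = -5 + (3 + R² + √(23 + R)) = -2 + R² + √(23 + R))
j(-63)/Y = (-2 + (-63)² + √(23 - 63))/(650/43) = (-2 + 3969 + √(-40))*(43/650) = (-2 + 3969 + 2*I*√10)*(43/650) = (3967 + 2*I*√10)*(43/650) = 170581/650 + 43*I*√10/325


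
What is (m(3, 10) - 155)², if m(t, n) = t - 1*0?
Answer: 23104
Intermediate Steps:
m(t, n) = t (m(t, n) = t + 0 = t)
(m(3, 10) - 155)² = (3 - 155)² = (-152)² = 23104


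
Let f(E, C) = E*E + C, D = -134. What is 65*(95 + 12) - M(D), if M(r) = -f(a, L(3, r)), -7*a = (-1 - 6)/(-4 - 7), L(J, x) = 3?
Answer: 841919/121 ≈ 6958.0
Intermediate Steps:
a = -1/11 (a = -(-1 - 6)/(7*(-4 - 7)) = -(-1)/(-11) = -(-1)*(-1)/11 = -1/7*7/11 = -1/11 ≈ -0.090909)
f(E, C) = C + E**2 (f(E, C) = E**2 + C = C + E**2)
M(r) = -364/121 (M(r) = -(3 + (-1/11)**2) = -(3 + 1/121) = -1*364/121 = -364/121)
65*(95 + 12) - M(D) = 65*(95 + 12) - 1*(-364/121) = 65*107 + 364/121 = 6955 + 364/121 = 841919/121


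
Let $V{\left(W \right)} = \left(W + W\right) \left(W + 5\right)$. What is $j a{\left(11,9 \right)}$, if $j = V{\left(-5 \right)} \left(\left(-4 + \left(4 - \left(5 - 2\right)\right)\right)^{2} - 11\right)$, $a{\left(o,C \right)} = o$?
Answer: $0$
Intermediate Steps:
$V{\left(W \right)} = 2 W \left(5 + W\right)$
$j = 0$ ($j = 2 \left(-5\right) \left(5 - 5\right) \left(\left(-4 + \left(4 - \left(5 - 2\right)\right)\right)^{2} - 11\right) = 2 \left(-5\right) 0 \left(\left(-4 + \left(4 - \left(5 - 2\right)\right)\right)^{2} - 11\right) = 0 \left(\left(-4 + \left(4 - 3\right)\right)^{2} - 11\right) = 0 \left(\left(-4 + 1\right)^{2} - 11\right) = 0 \left(\left(-3\right)^{2} - 11\right) = 0 \left(9 - 11\right) = 0 \left(-2\right) = 0$)
$j a{\left(11,9 \right)} = 0 \cdot 11 = 0$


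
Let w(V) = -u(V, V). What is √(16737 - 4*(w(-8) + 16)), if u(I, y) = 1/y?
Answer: 3*√7410/2 ≈ 129.12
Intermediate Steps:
w(V) = -1/V
√(16737 - 4*(w(-8) + 16)) = √(16737 - 4*(-1/(-8) + 16)) = √(16737 - 4*(-1*(-⅛) + 16)) = √(16737 - 4*(⅛ + 16)) = √(16737 - 4*129/8) = √(16737 - 129/2) = √(33345/2) = 3*√7410/2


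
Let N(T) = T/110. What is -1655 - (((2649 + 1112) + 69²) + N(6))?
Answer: -559738/55 ≈ -10177.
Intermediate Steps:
N(T) = T/110 (N(T) = T*(1/110) = T/110)
-1655 - (((2649 + 1112) + 69²) + N(6)) = -1655 - (((2649 + 1112) + 69²) + (1/110)*6) = -1655 - ((3761 + 4761) + 3/55) = -1655 - (8522 + 3/55) = -1655 - 1*468713/55 = -1655 - 468713/55 = -559738/55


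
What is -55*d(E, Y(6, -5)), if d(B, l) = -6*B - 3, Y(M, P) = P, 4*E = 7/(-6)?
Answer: 275/4 ≈ 68.750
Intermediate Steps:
E = -7/24 (E = (7/(-6))/4 = (7*(-⅙))/4 = (¼)*(-7/6) = -7/24 ≈ -0.29167)
d(B, l) = -3 - 6*B
-55*d(E, Y(6, -5)) = -55*(-3 - 6*(-7/24)) = -55*(-3 + 7/4) = -55*(-5/4) = 275/4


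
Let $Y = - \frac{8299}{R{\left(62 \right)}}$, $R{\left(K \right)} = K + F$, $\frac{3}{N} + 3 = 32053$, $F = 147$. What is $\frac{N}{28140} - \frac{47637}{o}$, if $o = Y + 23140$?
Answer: $- \frac{2993102302829039}{1451425087469000} \approx -2.0622$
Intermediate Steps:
$N = \frac{3}{32050}$ ($N = \frac{3}{-3 + 32053} = \frac{3}{32050} \approx 9.3604 \cdot 10^{-5}$)
$R{\left(K \right)} = 147 + K$ ($R{\left(K \right)} = K + 147 = 147 + K$)
$Y = - \frac{8299}{209}$ ($Y = - \frac{8299}{147 + 62} = - \frac{8299}{209} \approx -39.708$)
$o = \frac{4827961}{209}$ ($o = - \frac{8299}{209} + 23140 = \frac{4827961}{209} \approx 23100.0$)
$\frac{N}{28140} - \frac{47637}{o} = \frac{3}{32050 \cdot 28140} - \frac{47637}{\frac{4827961}{209}} = \frac{3}{32050} \cdot \frac{1}{28140} - \frac{9956133}{4827961} = \frac{1}{300629000} - \frac{9956133}{4827961} = - \frac{2993102302829039}{1451425087469000}$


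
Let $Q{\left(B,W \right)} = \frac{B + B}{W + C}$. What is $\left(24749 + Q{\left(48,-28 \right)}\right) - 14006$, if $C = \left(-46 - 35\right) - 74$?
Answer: $\frac{655291}{61} \approx 10742.0$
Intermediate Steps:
$C = -155$ ($C = -81 - 74 = -155$)
$Q{\left(B,W \right)} = \frac{2 B}{-155 + W}$ ($Q{\left(B,W \right)} = \frac{B + B}{W - 155} = \frac{2 B}{-155 + W}$)
$\left(24749 + Q{\left(48,-28 \right)}\right) - 14006 = \left(24749 + 2 \cdot 48 \frac{1}{-155 - 28}\right) - 14006 = \left(24749 + 2 \cdot 48 \frac{1}{-183}\right) - 14006 = \left(24749 + 2 \cdot 48 \left(- \frac{1}{183}\right)\right) - 14006 = \left(24749 - \frac{32}{61}\right) - 14006 = \frac{1509657}{61} - 14006 = \frac{655291}{61}$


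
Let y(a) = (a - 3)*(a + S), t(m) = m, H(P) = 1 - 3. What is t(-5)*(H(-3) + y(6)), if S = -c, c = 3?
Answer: -35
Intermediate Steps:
H(P) = -2
S = -3 (S = -1*3 = -3)
y(a) = (-3 + a)**2 (y(a) = (a - 3)*(a - 3) = (-3 + a)*(-3 + a) = (-3 + a)**2)
t(-5)*(H(-3) + y(6)) = -5*(-2 + (9 + 6**2 - 6*6)) = -5*(-2 + (9 + 36 - 36)) = -5*(-2 + 9) = -5*7 = -35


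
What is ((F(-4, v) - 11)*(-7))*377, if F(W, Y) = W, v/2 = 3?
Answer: 39585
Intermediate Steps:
v = 6 (v = 2*3 = 6)
((F(-4, v) - 11)*(-7))*377 = ((-4 - 11)*(-7))*377 = -15*(-7)*377 = 105*377 = 39585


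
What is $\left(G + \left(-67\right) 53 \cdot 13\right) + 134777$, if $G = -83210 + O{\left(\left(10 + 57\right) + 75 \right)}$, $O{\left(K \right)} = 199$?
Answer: $5603$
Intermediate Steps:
$G = -83011$ ($G = -83210 + 199 = -83011$)
$\left(G + \left(-67\right) 53 \cdot 13\right) + 134777 = \left(-83011 + \left(-67\right) 53 \cdot 13\right) + 134777 = \left(-83011 - 46163\right) + 134777 = -129174 + 134777 = 5603$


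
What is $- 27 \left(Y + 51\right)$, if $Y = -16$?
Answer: $-945$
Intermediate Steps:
$- 27 \left(Y + 51\right) = - 27 \left(-16 + 51\right) = \left(-27\right) 35 = -945$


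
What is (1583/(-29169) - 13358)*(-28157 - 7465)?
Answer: 1542199414430/3241 ≈ 4.7584e+8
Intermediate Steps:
(1583/(-29169) - 13358)*(-28157 - 7465) = (1583*(-1/29169) - 13358)*(-35622) = (-1583/29169 - 13358)*(-35622) = -389641085/29169*(-35622) = 1542199414430/3241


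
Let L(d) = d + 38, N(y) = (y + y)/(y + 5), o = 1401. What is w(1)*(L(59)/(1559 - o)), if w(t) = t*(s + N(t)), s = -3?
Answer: -388/237 ≈ -1.6371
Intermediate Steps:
N(y) = 2*y/(5 + y) (N(y) = (2*y)/(5 + y) = 2*y/(5 + y))
w(t) = t*(-3 + 2*t/(5 + t))
L(d) = 38 + d
w(1)*(L(59)/(1559 - o)) = (1*(-15 - 1*1)/(5 + 1))*((38 + 59)/(1559 - 1*1401)) = (1*(-15 - 1)/6)*(97/(1559 - 1401)) = (1*(⅙)*(-16))*(97/158) = -776/(3*158) = -8/3*97/158 = -388/237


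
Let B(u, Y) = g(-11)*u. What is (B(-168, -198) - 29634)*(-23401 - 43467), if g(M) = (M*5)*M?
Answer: 8778029832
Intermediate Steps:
g(M) = 5*M**2 (g(M) = (5*M)*M = 5*M**2)
B(u, Y) = 605*u (B(u, Y) = (5*(-11)**2)*u = (5*121)*u = 605*u)
(B(-168, -198) - 29634)*(-23401 - 43467) = (605*(-168) - 29634)*(-23401 - 43467) = (-101640 - 29634)*(-66868) = -131274*(-66868) = 8778029832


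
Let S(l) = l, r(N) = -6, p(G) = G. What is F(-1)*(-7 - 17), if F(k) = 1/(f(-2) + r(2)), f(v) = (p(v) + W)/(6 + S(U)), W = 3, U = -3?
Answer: 72/17 ≈ 4.2353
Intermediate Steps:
f(v) = 1 + v/3 (f(v) = (v + 3)/(6 - 3) = (3 + v)/3 = (3 + v)*(⅓) = 1 + v/3)
F(k) = -3/17 (F(k) = 1/((1 + (⅓)*(-2)) - 6) = 1/((1 - ⅔) - 6) = 1/(⅓ - 6) = 1/(-17/3) = -3/17)
F(-1)*(-7 - 17) = -3*(-7 - 17)/17 = -3/17*(-24) = 72/17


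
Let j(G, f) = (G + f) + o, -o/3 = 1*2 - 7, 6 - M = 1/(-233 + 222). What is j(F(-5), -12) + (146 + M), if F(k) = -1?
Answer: 1695/11 ≈ 154.09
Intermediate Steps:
M = 67/11 (M = 6 - 1/(-233 + 222) = 6 - 1/(-11) = 6 - 1*(-1/11) = 6 + 1/11 = 67/11 ≈ 6.0909)
o = 15 (o = -3*(1*2 - 7) = -3*(2 - 7) = -3*(-5) = 15)
j(G, f) = 15 + G + f (j(G, f) = (G + f) + 15 = 15 + G + f)
j(F(-5), -12) + (146 + M) = (15 - 1 - 12) + (146 + 67/11) = 2 + 1673/11 = 1695/11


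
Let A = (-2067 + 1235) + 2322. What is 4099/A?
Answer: 4099/1490 ≈ 2.7510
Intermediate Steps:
A = 1490 (A = -832 + 2322 = 1490)
4099/A = 4099/1490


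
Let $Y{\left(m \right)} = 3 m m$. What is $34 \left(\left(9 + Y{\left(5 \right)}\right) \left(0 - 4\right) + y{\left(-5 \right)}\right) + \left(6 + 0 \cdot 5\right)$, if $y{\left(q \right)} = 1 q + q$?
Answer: $-11758$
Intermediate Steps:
$y{\left(q \right)} = 2 q$ ($y{\left(q \right)} = q + q = 2 q$)
$Y{\left(m \right)} = 3 m^{2}$
$34 \left(\left(9 + Y{\left(5 \right)}\right) \left(0 - 4\right) + y{\left(-5 \right)}\right) + \left(6 + 0 \cdot 5\right) = 34 \left(\left(9 + 3 \cdot 5^{2}\right) \left(0 - 4\right) + 2 \left(-5\right)\right) + \left(6 + 0 \cdot 5\right) = 34 \left(\left(9 + 3 \cdot 25\right) \left(-4\right) - 10\right) + \left(6 + 0\right) = 34 \left(\left(9 + 75\right) \left(-4\right) - 10\right) + 6 = 34 \left(84 \left(-4\right) - 10\right) + 6 = 34 \left(-336 - 10\right) + 6 = 34 \left(-346\right) + 6 = -11764 + 6 = -11758$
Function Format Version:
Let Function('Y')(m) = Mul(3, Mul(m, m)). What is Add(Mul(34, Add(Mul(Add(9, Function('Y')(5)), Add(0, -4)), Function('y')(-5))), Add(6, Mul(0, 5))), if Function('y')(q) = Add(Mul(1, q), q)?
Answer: -11758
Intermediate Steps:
Function('y')(q) = Mul(2, q) (Function('y')(q) = Add(q, q) = Mul(2, q))
Function('Y')(m) = Mul(3, Pow(m, 2))
Add(Mul(34, Add(Mul(Add(9, Function('Y')(5)), Add(0, -4)), Function('y')(-5))), Add(6, Mul(0, 5))) = Add(Mul(34, Add(Mul(Add(9, Mul(3, Pow(5, 2))), Add(0, -4)), Mul(2, -5))), Add(6, Mul(0, 5))) = Add(Mul(34, Add(Mul(Add(9, Mul(3, 25)), -4), -10)), Add(6, 0)) = Add(Mul(34, Add(Mul(Add(9, 75), -4), -10)), 6) = Add(Mul(34, Add(Mul(84, -4), -10)), 6) = Add(Mul(34, Add(-336, -10)), 6) = Add(Mul(34, -346), 6) = Add(-11764, 6) = -11758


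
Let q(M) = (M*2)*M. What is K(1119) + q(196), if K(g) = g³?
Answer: 1401244991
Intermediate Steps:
q(M) = 2*M² (q(M) = (2*M)*M = 2*M²)
K(1119) + q(196) = 1119³ + 2*196² = 1401168159 + 2*38416 = 1401168159 + 76832 = 1401244991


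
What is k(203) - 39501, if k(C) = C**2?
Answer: 1708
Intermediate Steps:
k(203) - 39501 = 203**2 - 39501 = 41209 - 39501 = 1708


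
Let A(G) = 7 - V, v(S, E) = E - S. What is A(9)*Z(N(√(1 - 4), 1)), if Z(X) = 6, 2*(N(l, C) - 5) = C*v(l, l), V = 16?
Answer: -54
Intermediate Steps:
N(l, C) = 5 (N(l, C) = 5 + (C*(l - l))/2 = 5 + (C*0)/2 = 5 + (½)*0 = 5 + 0 = 5)
A(G) = -9 (A(G) = 7 - 1*16 = 7 - 16 = -9)
A(9)*Z(N(√(1 - 4), 1)) = -9*6 = -54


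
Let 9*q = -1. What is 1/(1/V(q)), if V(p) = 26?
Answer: 26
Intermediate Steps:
q = -⅑ (q = (⅑)*(-1) = -⅑ ≈ -0.11111)
1/(1/V(q)) = 1/(1/26) = 26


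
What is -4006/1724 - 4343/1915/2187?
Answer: -8392517981/3610146510 ≈ -2.3247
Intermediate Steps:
-4006/1724 - 4343/1915/2187 = -4006*1/1724 - 4343*1/1915*(1/2187) = -2003/862 - 4343/1915*1/2187 = -2003/862 - 4343/4188105 = -8392517981/3610146510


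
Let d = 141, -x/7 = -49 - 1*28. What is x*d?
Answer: 75999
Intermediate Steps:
x = 539 (x = -7*(-49 - 1*28) = -7*(-49 - 28) = -7*(-77) = 539)
x*d = 539*141 = 75999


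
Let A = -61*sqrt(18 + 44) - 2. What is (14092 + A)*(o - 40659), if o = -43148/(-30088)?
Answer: -2154545656495/3761 + 18655398871*sqrt(62)/7522 ≈ -5.5334e+8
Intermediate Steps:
o = 10787/7522 (o = -43148*(-1/30088) = 10787/7522 ≈ 1.4341)
A = -2 - 61*sqrt(62) (A = -61*sqrt(62) - 2 = -2 - 61*sqrt(62) ≈ -482.31)
(14092 + A)*(o - 40659) = (14092 + (-2 - 61*sqrt(62)))*(10787/7522 - 40659) = (14090 - 61*sqrt(62))*(-305826211/7522) = -2154545656495/3761 + 18655398871*sqrt(62)/7522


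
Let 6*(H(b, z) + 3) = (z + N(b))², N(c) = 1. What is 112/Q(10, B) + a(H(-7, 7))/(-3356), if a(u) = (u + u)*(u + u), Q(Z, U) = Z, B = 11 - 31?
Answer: 420211/37755 ≈ 11.130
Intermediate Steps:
B = -20
H(b, z) = -3 + (1 + z)²/6 (H(b, z) = -3 + (z + 1)²/6 = -3 + (1 + z)²/6)
a(u) = 4*u² (a(u) = (2*u)*(2*u) = 4*u²)
112/Q(10, B) + a(H(-7, 7))/(-3356) = 112/10 + (4*(-3 + (1 + 7)²/6)²)/(-3356) = 112*(⅒) + (4*(-3 + (⅙)*8²)²)*(-1/3356) = 56/5 + (4*(-3 + (⅙)*64)²)*(-1/3356) = 56/5 + (4*(-3 + 32/3)²)*(-1/3356) = 56/5 + (4*(23/3)²)*(-1/3356) = 56/5 + (4*(529/9))*(-1/3356) = 56/5 + (2116/9)*(-1/3356) = 56/5 - 529/7551 = 420211/37755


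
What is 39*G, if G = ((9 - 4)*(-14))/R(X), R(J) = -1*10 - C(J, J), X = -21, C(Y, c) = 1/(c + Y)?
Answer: 114660/419 ≈ 273.65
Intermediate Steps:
C(Y, c) = 1/(Y + c)
R(J) = -10 - 1/(2*J) (R(J) = -1*10 - 1/(J + J) = -10 - 1/(2*J))
G = 2940/419 (G = ((9 - 4)*(-14))/(-10 - 1/2/(-21)) = (5*(-14))/(-10 - 1/2*(-1/21)) = -70/(-10 + 1/42) = -70/(-419/42) = -70*(-42/419) = 2940/419 ≈ 7.0167)
39*G = 39*(2940/419) = 114660/419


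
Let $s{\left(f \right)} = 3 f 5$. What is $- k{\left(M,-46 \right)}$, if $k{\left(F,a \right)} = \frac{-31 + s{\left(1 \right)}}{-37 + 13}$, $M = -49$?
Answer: $- \frac{2}{3} \approx -0.66667$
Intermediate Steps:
$s{\left(f \right)} = 15 f$
$k{\left(F,a \right)} = \frac{2}{3}$ ($k{\left(F,a \right)} = \frac{-31 + 15 \cdot 1}{-37 + 13} = \frac{-31 + 15}{-24} = \left(-16\right) \left(- \frac{1}{24}\right) = \frac{2}{3}$)
$- k{\left(M,-46 \right)} = \left(-1\right) \frac{2}{3} = - \frac{2}{3}$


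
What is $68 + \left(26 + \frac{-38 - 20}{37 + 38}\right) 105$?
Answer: $\frac{13584}{5} \approx 2716.8$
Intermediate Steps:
$68 + \left(26 + \frac{-38 - 20}{37 + 38}\right) 105 = 68 + \left(26 - \frac{58}{75}\right) 105 = 68 + \frac{1892}{75} \cdot 105 = 68 + \frac{13244}{5} = \frac{13584}{5}$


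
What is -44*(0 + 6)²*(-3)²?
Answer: -14256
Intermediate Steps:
-44*(0 + 6)²*(-3)² = -44*6²*9 = -44*36*9 = -1584*9 = -14256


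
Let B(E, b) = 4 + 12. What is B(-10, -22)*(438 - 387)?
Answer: 816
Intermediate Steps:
B(E, b) = 16
B(-10, -22)*(438 - 387) = 16*(438 - 387) = 16*51 = 816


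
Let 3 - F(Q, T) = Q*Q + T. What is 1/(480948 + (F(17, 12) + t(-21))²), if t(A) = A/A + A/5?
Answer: 25/14291736 ≈ 1.7493e-6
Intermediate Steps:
F(Q, T) = 3 - T - Q² (F(Q, T) = 3 - (Q*Q + T) = 3 - (Q² + T) = 3 - (T + Q²) = 3 + (-T - Q²) = 3 - T - Q²)
t(A) = 1 + A/5 (t(A) = 1 + A*(⅕) = 1 + A/5)
1/(480948 + (F(17, 12) + t(-21))²) = 1/(480948 + ((3 - 1*12 - 1*17²) + (1 + (⅕)*(-21)))²) = 1/(480948 + ((3 - 12 - 1*289) + (1 - 21/5))²) = 1/(480948 + ((3 - 12 - 289) - 16/5)²) = 1/(480948 + (-298 - 16/5)²) = 1/(480948 + (-1506/5)²) = 1/(480948 + 2268036/25) = 1/(14291736/25) = 25/14291736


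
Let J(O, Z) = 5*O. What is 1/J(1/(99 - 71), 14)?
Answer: 28/5 ≈ 5.6000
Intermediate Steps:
1/J(1/(99 - 71), 14) = 1/(5/(99 - 71)) = 1/(5/28) = 28/5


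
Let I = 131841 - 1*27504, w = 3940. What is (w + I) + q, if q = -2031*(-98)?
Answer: 307315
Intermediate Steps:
q = 199038
I = 104337 (I = 131841 - 27504 = 104337)
(w + I) + q = (3940 + 104337) + 199038 = 108277 + 199038 = 307315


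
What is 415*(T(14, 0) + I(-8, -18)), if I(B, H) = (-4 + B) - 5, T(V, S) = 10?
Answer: -2905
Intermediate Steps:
I(B, H) = -9 + B
415*(T(14, 0) + I(-8, -18)) = 415*(10 + (-9 - 8)) = 415*(10 - 17) = 415*(-7) = -2905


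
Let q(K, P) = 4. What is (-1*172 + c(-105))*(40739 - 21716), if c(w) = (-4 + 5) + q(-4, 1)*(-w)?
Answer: 4736727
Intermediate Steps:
c(w) = 1 - 4*w (c(w) = (-4 + 5) + 4*(-w) = 1 - 4*w)
(-1*172 + c(-105))*(40739 - 21716) = (-1*172 + (1 - 4*(-105)))*(40739 - 21716) = (-172 + (1 + 420))*19023 = (-172 + 421)*19023 = 249*19023 = 4736727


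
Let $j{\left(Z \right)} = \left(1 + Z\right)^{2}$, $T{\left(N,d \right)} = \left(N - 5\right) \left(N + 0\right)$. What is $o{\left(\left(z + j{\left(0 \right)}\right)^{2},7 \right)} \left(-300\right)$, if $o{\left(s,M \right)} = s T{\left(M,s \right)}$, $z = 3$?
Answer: $-67200$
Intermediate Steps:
$T{\left(N,d \right)} = N \left(-5 + N\right)$ ($T{\left(N,d \right)} = \left(-5 + N\right) N = N \left(-5 + N\right)$)
$o{\left(s,M \right)} = M s \left(-5 + M\right)$ ($o{\left(s,M \right)} = s M \left(-5 + M\right) = M s \left(-5 + M\right)$)
$o{\left(\left(z + j{\left(0 \right)}\right)^{2},7 \right)} \left(-300\right) = 7 \left(3 + \left(1 + 0\right)^{2}\right)^{2} \left(-5 + 7\right) \left(-300\right) = 7 \left(3 + 1^{2}\right)^{2} \cdot 2 \left(-300\right) = 7 \left(3 + 1\right)^{2} \cdot 2 \left(-300\right) = 7 \cdot 4^{2} \cdot 2 \left(-300\right) = 7 \cdot 16 \cdot 2 \left(-300\right) = 224 \left(-300\right) = -67200$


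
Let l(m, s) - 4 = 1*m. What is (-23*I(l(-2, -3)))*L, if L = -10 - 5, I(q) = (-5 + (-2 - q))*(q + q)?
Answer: -12420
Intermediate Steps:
l(m, s) = 4 + m (l(m, s) = 4 + 1*m = 4 + m)
I(q) = 2*q*(-7 - q) (I(q) = (-7 - q)*(2*q) = 2*q*(-7 - q))
L = -15
(-23*I(l(-2, -3)))*L = -(-46)*(4 - 2)*(7 + (4 - 2))*(-15) = -(-46)*2*(7 + 2)*(-15) = -(-46)*2*9*(-15) = -23*(-36)*(-15) = 828*(-15) = -12420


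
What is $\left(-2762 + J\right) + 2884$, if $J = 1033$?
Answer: $1155$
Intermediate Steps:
$\left(-2762 + J\right) + 2884 = \left(-2762 + 1033\right) + 2884 = -1729 + 2884 = 1155$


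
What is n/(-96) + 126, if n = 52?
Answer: 3011/24 ≈ 125.46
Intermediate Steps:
n/(-96) + 126 = 52/(-96) + 126 = -1/96*52 + 126 = -13/24 + 126 = 3011/24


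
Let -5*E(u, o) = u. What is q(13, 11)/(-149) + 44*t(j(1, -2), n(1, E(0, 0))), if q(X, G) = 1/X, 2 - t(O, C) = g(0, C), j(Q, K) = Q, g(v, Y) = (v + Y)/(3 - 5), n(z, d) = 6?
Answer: 426139/1937 ≈ 220.00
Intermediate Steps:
E(u, o) = -u/5
g(v, Y) = -Y/2 - v/2 (g(v, Y) = (Y + v)/(-2) = (Y + v)*(-½) = -Y/2 - v/2)
t(O, C) = 2 + C/2 (t(O, C) = 2 - (-C/2 - ½*0) = 2 - (-C/2 + 0) = 2 - (-1)*C/2 = 2 + C/2)
q(13, 11)/(-149) + 44*t(j(1, -2), n(1, E(0, 0))) = 1/(13*(-149)) + 44*(2 + (½)*6) = (1/13)*(-1/149) + 44*(2 + 3) = -1/1937 + 44*5 = -1/1937 + 220 = 426139/1937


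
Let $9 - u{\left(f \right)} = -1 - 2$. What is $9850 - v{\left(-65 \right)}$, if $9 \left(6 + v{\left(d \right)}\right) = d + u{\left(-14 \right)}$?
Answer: $\frac{88757}{9} \approx 9861.9$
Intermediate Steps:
$u{\left(f \right)} = 12$ ($u{\left(f \right)} = 9 - \left(-1 - 2\right) = 9 - -3 = 9 + 3 = 12$)
$v{\left(d \right)} = - \frac{14}{3} + \frac{d}{9}$ ($v{\left(d \right)} = -6 + \frac{d + 12}{9} = -6 + \frac{12 + d}{9} = -6 + \left(\frac{4}{3} + \frac{d}{9}\right) = - \frac{14}{3} + \frac{d}{9}$)
$9850 - v{\left(-65 \right)} = 9850 - \left(- \frac{14}{3} + \frac{1}{9} \left(-65\right)\right) = 9850 - \left(- \frac{14}{3} - \frac{65}{9}\right) = 9850 - - \frac{107}{9} = 9850 + \frac{107}{9} = \frac{88757}{9}$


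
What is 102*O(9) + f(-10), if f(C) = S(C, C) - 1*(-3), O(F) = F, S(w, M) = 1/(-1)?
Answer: 920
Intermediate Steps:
S(w, M) = -1
f(C) = 2 (f(C) = -1 - 1*(-3) = -1 + 3 = 2)
102*O(9) + f(-10) = 102*9 + 2 = 918 + 2 = 920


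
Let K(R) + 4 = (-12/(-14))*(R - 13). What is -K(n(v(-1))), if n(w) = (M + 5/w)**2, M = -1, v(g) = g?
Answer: -110/7 ≈ -15.714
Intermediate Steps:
n(w) = (-1 + 5/w)**2
K(R) = -106/7 + 6*R/7 (K(R) = -4 + (-12/(-14))*(R - 13) = -4 + (-12*(-1/14))*(-13 + R) = -4 + 6*(-13 + R)/7 = -4 + (-78/7 + 6*R/7) = -106/7 + 6*R/7)
-K(n(v(-1))) = -(-106/7 + 6*((-5 - 1)**2/(-1)**2)/7) = -(-106/7 + 6*(1*(-6)**2)/7) = -(-106/7 + 6*(1*36)/7) = -(-106/7 + (6/7)*36) = -(-106/7 + 216/7) = -1*110/7 = -110/7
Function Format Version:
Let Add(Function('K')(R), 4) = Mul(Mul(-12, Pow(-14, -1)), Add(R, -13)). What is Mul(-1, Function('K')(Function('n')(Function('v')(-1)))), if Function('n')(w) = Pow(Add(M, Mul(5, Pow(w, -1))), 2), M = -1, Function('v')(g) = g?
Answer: Rational(-110, 7) ≈ -15.714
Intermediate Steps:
Function('n')(w) = Pow(Add(-1, Mul(5, Pow(w, -1))), 2)
Function('K')(R) = Add(Rational(-106, 7), Mul(Rational(6, 7), R)) (Function('K')(R) = Add(-4, Mul(Mul(-12, Pow(-14, -1)), Add(R, -13))) = Add(-4, Mul(Mul(-12, Rational(-1, 14)), Add(-13, R))) = Add(-4, Mul(Rational(6, 7), Add(-13, R))) = Add(-4, Add(Rational(-78, 7), Mul(Rational(6, 7), R))) = Add(Rational(-106, 7), Mul(Rational(6, 7), R)))
Mul(-1, Function('K')(Function('n')(Function('v')(-1)))) = Mul(-1, Add(Rational(-106, 7), Mul(Rational(6, 7), Mul(Pow(-1, -2), Pow(Add(-5, -1), 2))))) = Mul(-1, Add(Rational(-106, 7), Mul(Rational(6, 7), Mul(1, Pow(-6, 2))))) = Mul(-1, Add(Rational(-106, 7), Mul(Rational(6, 7), Mul(1, 36)))) = Mul(-1, Add(Rational(-106, 7), Mul(Rational(6, 7), 36))) = Mul(-1, Add(Rational(-106, 7), Rational(216, 7))) = Mul(-1, Rational(110, 7)) = Rational(-110, 7)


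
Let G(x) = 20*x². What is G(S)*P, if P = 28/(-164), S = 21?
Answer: -61740/41 ≈ -1505.9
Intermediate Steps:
P = -7/41 (P = 28*(-1/164) = -7/41 ≈ -0.17073)
G(S)*P = (20*21²)*(-7/41) = (20*441)*(-7/41) = 8820*(-7/41) = -61740/41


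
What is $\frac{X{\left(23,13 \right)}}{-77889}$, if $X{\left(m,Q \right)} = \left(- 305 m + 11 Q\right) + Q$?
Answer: $\frac{6859}{77889} \approx 0.088061$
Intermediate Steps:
$X{\left(m,Q \right)} = - 305 m + 12 Q$
$\frac{X{\left(23,13 \right)}}{-77889} = \frac{\left(-305\right) 23 + 12 \cdot 13}{-77889} = \left(-7015 + 156\right) \left(- \frac{1}{77889}\right) = \left(-6859\right) \left(- \frac{1}{77889}\right) = \frac{6859}{77889}$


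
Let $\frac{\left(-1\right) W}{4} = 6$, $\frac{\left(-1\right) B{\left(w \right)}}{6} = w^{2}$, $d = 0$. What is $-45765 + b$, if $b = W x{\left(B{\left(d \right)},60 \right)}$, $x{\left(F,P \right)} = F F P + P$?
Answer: $-47205$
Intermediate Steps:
$B{\left(w \right)} = - 6 w^{2}$
$W = -24$ ($W = \left(-4\right) 6 = -24$)
$x{\left(F,P \right)} = P + P F^{2}$ ($x{\left(F,P \right)} = F^{2} P + P = P F^{2} + P = P + P F^{2}$)
$b = -1440$ ($b = - 24 \cdot 60 \left(1 + \left(- 6 \cdot 0^{2}\right)^{2}\right) = - 24 \cdot 60 \left(1 + \left(\left(-6\right) 0\right)^{2}\right) = - 24 \cdot 60 \left(1 + 0^{2}\right) = - 24 \cdot 60 \left(1 + 0\right) = - 24 \cdot 60 \cdot 1 = \left(-24\right) 60 = -1440$)
$-45765 + b = -45765 - 1440 = -47205$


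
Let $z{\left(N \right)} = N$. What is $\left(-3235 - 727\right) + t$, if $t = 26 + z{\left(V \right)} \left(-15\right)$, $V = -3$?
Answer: $-3891$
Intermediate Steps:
$t = 71$ ($t = 26 - -45 = 26 + 45 = 71$)
$\left(-3235 - 727\right) + t = \left(-3235 - 727\right) + 71 = -3962 + 71 = -3891$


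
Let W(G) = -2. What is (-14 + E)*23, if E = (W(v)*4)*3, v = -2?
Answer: -874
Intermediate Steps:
E = -24 (E = -2*4*3 = -8*3 = -24)
(-14 + E)*23 = (-14 - 24)*23 = -38*23 = -874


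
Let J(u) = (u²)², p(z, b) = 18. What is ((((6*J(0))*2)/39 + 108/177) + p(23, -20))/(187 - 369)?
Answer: -549/5369 ≈ -0.10225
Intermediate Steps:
J(u) = u⁴
((((6*J(0))*2)/39 + 108/177) + p(23, -20))/(187 - 369) = ((((6*0⁴)*2)/39 + 108/177) + 18)/(187 - 369) = ((((6*0)*2)*(1/39) + 108*(1/177)) + 18)/(-182) = (((0*2)*(1/39) + 36/59) + 18)*(-1/182) = ((0*(1/39) + 36/59) + 18)*(-1/182) = ((0 + 36/59) + 18)*(-1/182) = (36/59 + 18)*(-1/182) = (1098/59)*(-1/182) = -549/5369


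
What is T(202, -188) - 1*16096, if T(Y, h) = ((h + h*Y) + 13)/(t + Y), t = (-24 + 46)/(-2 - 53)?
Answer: -1823947/112 ≈ -16285.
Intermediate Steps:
t = -2/5 (t = 22/(-55) = 22*(-1/55) = -2/5 ≈ -0.40000)
T(Y, h) = (13 + h + Y*h)/(-2/5 + Y) (T(Y, h) = ((h + h*Y) + 13)/(-2/5 + Y) = ((h + Y*h) + 13)/(-2/5 + Y) = (13 + h + Y*h)/(-2/5 + Y))
T(202, -188) - 1*16096 = 5*(13 - 188 + 202*(-188))/(-2 + 5*202) - 1*16096 = 5*(13 - 188 - 37976)/(-2 + 1010) - 16096 = 5*(-38151)/1008 - 16096 = 5*(1/1008)*(-38151) - 16096 = -21195/112 - 16096 = -1823947/112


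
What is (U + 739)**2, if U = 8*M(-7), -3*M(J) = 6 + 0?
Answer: 522729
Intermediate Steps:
M(J) = -2 (M(J) = -(6 + 0)/3 = -1/3*6 = -2)
U = -16 (U = 8*(-2) = -16)
(U + 739)**2 = (-16 + 739)**2 = 723**2 = 522729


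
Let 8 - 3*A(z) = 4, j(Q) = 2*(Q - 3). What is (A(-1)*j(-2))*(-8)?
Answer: 320/3 ≈ 106.67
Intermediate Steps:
j(Q) = -6 + 2*Q (j(Q) = 2*(-3 + Q) = -6 + 2*Q)
A(z) = 4/3 (A(z) = 8/3 - 1/3*4 = 8/3 - 4/3 = 4/3)
(A(-1)*j(-2))*(-8) = (4*(-6 + 2*(-2))/3)*(-8) = (4*(-6 - 4)/3)*(-8) = ((4/3)*(-10))*(-8) = -40/3*(-8) = 320/3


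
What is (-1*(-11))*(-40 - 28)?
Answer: -748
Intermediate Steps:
(-1*(-11))*(-40 - 28) = 11*(-68) = -748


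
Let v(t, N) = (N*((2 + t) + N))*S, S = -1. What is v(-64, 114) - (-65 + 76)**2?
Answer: -6049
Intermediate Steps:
v(t, N) = -N*(2 + N + t) (v(t, N) = (N*((2 + t) + N))*(-1) = (N*(2 + N + t))*(-1) = -N*(2 + N + t))
v(-64, 114) - (-65 + 76)**2 = -1*114*(2 + 114 - 64) - (-65 + 76)**2 = -1*114*52 - 1*11**2 = -5928 - 1*121 = -5928 - 121 = -6049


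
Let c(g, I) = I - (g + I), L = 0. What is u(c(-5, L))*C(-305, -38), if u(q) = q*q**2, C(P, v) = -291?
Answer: -36375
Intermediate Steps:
c(g, I) = -g (c(g, I) = I - (I + g) = I + (-I - g) = -g)
u(q) = q**3
u(c(-5, L))*C(-305, -38) = (-1*(-5))**3*(-291) = 5**3*(-291) = 125*(-291) = -36375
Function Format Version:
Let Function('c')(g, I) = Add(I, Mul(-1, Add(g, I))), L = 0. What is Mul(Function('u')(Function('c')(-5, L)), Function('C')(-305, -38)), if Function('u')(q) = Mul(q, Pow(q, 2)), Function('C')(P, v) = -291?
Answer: -36375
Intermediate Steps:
Function('c')(g, I) = Mul(-1, g) (Function('c')(g, I) = Add(I, Mul(-1, Add(I, g))) = Add(I, Add(Mul(-1, I), Mul(-1, g))) = Mul(-1, g))
Function('u')(q) = Pow(q, 3)
Mul(Function('u')(Function('c')(-5, L)), Function('C')(-305, -38)) = Mul(Pow(Mul(-1, -5), 3), -291) = Mul(Pow(5, 3), -291) = Mul(125, -291) = -36375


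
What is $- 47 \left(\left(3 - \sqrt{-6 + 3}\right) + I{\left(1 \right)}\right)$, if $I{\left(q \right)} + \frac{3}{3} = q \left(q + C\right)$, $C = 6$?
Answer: $-423 + 47 i \sqrt{3} \approx -423.0 + 81.406 i$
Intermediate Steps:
$I{\left(q \right)} = -1 + q \left(6 + q\right)$ ($I{\left(q \right)} = -1 + q \left(q + 6\right) = -1 + q \left(6 + q\right)$)
$- 47 \left(\left(3 - \sqrt{-6 + 3}\right) + I{\left(1 \right)}\right) = - 47 \left(\left(3 - \sqrt{-6 + 3}\right) + \left(-1 + 1^{2} + 6 \cdot 1\right)\right) = - 47 \left(\left(3 - \sqrt{-3}\right) + \left(-1 + 1 + 6\right)\right) = - 47 \left(\left(3 - i \sqrt{3}\right) + 6\right) = - 47 \left(9 - i \sqrt{3}\right) = -423 + 47 i \sqrt{3}$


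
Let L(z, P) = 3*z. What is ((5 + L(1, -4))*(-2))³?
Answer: -4096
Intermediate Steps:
((5 + L(1, -4))*(-2))³ = ((5 + 3*1)*(-2))³ = ((5 + 3)*(-2))³ = (8*(-2))³ = (-16)³ = -4096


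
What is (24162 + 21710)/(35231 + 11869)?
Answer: 11468/11775 ≈ 0.97393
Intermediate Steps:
(24162 + 21710)/(35231 + 11869) = 45872/47100 = 45872*(1/47100) = 11468/11775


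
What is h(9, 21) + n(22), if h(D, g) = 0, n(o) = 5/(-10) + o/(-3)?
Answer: -47/6 ≈ -7.8333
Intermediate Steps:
n(o) = -½ - o/3 (n(o) = 5*(-⅒) + o*(-⅓) = -½ - o/3)
h(9, 21) + n(22) = 0 + (-½ - ⅓*22) = 0 + (-½ - 22/3) = 0 - 47/6 = -47/6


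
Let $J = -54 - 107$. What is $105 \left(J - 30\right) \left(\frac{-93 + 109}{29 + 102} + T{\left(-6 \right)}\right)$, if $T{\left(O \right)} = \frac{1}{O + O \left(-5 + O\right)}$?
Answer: $- \frac{1458667}{524} \approx -2783.7$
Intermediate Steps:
$J = -161$
$105 \left(J - 30\right) \left(\frac{-93 + 109}{29 + 102} + T{\left(-6 \right)}\right) = 105 \left(-161 - 30\right) \left(\frac{-93 + 109}{29 + 102} + \frac{1}{\left(-6\right) \left(-4 - 6\right)}\right) = 105 \left(- 191 \left(\frac{16}{131} - \frac{1}{6 \left(-10\right)}\right)\right) = 105 \left(- 191 \left(16 \cdot \frac{1}{131} - - \frac{1}{60}\right)\right) = 105 \left(- 191 \left(\frac{16}{131} + \frac{1}{60}\right)\right) = 105 \left(\left(-191\right) \frac{1091}{7860}\right) = 105 \left(- \frac{208381}{7860}\right) = - \frac{1458667}{524}$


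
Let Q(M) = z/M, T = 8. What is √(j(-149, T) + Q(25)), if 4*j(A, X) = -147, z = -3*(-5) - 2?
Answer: I*√3623/10 ≈ 6.0191*I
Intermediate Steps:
z = 13 (z = 15 - 2 = 13)
j(A, X) = -147/4 (j(A, X) = (¼)*(-147) = -147/4)
Q(M) = 13/M
√(j(-149, T) + Q(25)) = √(-147/4 + 13/25) = √(-3623/100) = I*√3623/10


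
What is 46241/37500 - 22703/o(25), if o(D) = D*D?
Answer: -1315939/37500 ≈ -35.092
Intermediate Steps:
o(D) = D²
46241/37500 - 22703/o(25) = 46241/37500 - 22703/(25²) = 46241*(1/37500) - 22703/625 = 46241/37500 - 22703*1/625 = 46241/37500 - 22703/625 = -1315939/37500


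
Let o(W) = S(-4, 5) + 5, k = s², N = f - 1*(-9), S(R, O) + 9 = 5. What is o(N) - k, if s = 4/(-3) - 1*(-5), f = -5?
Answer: -112/9 ≈ -12.444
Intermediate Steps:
S(R, O) = -4 (S(R, O) = -9 + 5 = -4)
s = 11/3 (s = 4*(-⅓) + 5 = -4/3 + 5 = 11/3 ≈ 3.6667)
N = 4 (N = -5 - 1*(-9) = -5 + 9 = 4)
k = 121/9 (k = (11/3)² = 121/9 ≈ 13.444)
o(W) = 1 (o(W) = -4 + 5 = 1)
o(N) - k = 1 - 1*121/9 = 1 - 121/9 = -112/9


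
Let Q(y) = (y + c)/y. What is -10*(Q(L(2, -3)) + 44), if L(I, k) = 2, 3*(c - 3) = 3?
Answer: -470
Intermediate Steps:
c = 4 (c = 3 + (⅓)*3 = 3 + 1 = 4)
Q(y) = (4 + y)/y (Q(y) = (y + 4)/y = (4 + y)/y)
-10*(Q(L(2, -3)) + 44) = -10*((4 + 2)/2 + 44) = -10*((½)*6 + 44) = -10*(3 + 44) = -10*47 = -470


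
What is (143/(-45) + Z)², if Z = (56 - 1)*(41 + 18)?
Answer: 21281557924/2025 ≈ 1.0509e+7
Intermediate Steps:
Z = 3245 (Z = 55*59 = 3245)
(143/(-45) + Z)² = (143/(-45) + 3245)² = (143*(-1/45) + 3245)² = (-143/45 + 3245)² = (145882/45)² = 21281557924/2025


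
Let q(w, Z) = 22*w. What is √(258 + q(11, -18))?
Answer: 10*√5 ≈ 22.361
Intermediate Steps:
√(258 + q(11, -18)) = √(258 + 22*11) = √(258 + 242) = √500 = 10*√5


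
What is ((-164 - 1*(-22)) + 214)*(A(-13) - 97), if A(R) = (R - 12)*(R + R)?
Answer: 39816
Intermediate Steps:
A(R) = 2*R*(-12 + R) (A(R) = (-12 + R)*(2*R) = 2*R*(-12 + R))
((-164 - 1*(-22)) + 214)*(A(-13) - 97) = ((-164 - 1*(-22)) + 214)*(2*(-13)*(-12 - 13) - 97) = ((-164 + 22) + 214)*(2*(-13)*(-25) - 97) = (-142 + 214)*(650 - 97) = 72*553 = 39816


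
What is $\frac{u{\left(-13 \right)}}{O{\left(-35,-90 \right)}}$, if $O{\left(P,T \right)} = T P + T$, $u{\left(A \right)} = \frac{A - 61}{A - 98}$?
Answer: $\frac{1}{4590} \approx 0.00021786$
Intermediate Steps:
$u{\left(A \right)} = \frac{-61 + A}{-98 + A}$
$O{\left(P,T \right)} = T + P T$ ($O{\left(P,T \right)} = P T + T = T + P T$)
$\frac{u{\left(-13 \right)}}{O{\left(-35,-90 \right)}} = \frac{\frac{1}{-98 - 13} \left(-61 - 13\right)}{\left(-90\right) \left(1 - 35\right)} = \frac{\frac{1}{-111} \left(-74\right)}{\left(-90\right) \left(-34\right)} = \frac{\left(- \frac{1}{111}\right) \left(-74\right)}{3060} = \frac{2}{3} \cdot \frac{1}{3060} = \frac{1}{4590}$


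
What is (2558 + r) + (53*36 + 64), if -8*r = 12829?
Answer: 23411/8 ≈ 2926.4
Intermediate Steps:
r = -12829/8 (r = -⅛*12829 = -12829/8 ≈ -1603.6)
(2558 + r) + (53*36 + 64) = (2558 - 12829/8) + (53*36 + 64) = 7635/8 + (1908 + 64) = 7635/8 + 1972 = 23411/8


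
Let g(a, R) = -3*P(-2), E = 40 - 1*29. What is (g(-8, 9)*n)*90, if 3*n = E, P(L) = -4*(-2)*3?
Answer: -23760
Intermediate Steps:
P(L) = 24 (P(L) = 8*3 = 24)
E = 11 (E = 40 - 29 = 11)
g(a, R) = -72 (g(a, R) = -3*24 = -72)
n = 11/3 (n = (⅓)*11 = 11/3 ≈ 3.6667)
(g(-8, 9)*n)*90 = -72*11/3*90 = -264*90 = -23760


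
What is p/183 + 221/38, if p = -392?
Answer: 25547/6954 ≈ 3.6737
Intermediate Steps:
p/183 + 221/38 = -392/183 + 221/38 = 25547/6954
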